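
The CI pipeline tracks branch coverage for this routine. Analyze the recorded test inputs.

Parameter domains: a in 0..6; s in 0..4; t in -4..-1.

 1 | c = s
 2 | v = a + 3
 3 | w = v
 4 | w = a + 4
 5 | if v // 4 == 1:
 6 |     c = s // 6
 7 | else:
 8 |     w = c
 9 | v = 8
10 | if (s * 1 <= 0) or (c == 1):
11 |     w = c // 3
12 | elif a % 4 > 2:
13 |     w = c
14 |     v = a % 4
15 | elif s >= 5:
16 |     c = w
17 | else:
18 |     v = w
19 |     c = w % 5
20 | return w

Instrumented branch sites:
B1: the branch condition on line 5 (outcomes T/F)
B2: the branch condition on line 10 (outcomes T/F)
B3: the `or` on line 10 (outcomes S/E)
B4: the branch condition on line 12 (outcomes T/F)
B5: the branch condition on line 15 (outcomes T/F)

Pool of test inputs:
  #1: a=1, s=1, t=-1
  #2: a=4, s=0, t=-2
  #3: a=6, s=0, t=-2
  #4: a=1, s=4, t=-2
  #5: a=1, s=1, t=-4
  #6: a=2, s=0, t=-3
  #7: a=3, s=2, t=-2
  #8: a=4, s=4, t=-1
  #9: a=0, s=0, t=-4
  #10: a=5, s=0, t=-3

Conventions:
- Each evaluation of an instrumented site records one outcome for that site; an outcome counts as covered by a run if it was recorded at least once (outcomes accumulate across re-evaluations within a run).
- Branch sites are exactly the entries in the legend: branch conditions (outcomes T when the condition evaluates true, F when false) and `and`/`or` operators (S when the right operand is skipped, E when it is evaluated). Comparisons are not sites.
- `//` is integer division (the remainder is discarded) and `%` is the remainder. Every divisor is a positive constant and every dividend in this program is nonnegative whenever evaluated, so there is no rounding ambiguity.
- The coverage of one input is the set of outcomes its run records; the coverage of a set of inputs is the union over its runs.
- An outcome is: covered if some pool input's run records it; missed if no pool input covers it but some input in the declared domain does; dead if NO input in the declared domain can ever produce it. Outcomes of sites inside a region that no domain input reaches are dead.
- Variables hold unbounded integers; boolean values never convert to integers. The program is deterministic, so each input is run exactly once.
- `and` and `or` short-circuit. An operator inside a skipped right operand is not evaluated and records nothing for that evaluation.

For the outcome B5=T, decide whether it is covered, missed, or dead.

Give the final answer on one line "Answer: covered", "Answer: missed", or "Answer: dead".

no pool input records B5=T
checking all 140 inputs in the declared domain: B5=T is never recorded -> dead

Answer: dead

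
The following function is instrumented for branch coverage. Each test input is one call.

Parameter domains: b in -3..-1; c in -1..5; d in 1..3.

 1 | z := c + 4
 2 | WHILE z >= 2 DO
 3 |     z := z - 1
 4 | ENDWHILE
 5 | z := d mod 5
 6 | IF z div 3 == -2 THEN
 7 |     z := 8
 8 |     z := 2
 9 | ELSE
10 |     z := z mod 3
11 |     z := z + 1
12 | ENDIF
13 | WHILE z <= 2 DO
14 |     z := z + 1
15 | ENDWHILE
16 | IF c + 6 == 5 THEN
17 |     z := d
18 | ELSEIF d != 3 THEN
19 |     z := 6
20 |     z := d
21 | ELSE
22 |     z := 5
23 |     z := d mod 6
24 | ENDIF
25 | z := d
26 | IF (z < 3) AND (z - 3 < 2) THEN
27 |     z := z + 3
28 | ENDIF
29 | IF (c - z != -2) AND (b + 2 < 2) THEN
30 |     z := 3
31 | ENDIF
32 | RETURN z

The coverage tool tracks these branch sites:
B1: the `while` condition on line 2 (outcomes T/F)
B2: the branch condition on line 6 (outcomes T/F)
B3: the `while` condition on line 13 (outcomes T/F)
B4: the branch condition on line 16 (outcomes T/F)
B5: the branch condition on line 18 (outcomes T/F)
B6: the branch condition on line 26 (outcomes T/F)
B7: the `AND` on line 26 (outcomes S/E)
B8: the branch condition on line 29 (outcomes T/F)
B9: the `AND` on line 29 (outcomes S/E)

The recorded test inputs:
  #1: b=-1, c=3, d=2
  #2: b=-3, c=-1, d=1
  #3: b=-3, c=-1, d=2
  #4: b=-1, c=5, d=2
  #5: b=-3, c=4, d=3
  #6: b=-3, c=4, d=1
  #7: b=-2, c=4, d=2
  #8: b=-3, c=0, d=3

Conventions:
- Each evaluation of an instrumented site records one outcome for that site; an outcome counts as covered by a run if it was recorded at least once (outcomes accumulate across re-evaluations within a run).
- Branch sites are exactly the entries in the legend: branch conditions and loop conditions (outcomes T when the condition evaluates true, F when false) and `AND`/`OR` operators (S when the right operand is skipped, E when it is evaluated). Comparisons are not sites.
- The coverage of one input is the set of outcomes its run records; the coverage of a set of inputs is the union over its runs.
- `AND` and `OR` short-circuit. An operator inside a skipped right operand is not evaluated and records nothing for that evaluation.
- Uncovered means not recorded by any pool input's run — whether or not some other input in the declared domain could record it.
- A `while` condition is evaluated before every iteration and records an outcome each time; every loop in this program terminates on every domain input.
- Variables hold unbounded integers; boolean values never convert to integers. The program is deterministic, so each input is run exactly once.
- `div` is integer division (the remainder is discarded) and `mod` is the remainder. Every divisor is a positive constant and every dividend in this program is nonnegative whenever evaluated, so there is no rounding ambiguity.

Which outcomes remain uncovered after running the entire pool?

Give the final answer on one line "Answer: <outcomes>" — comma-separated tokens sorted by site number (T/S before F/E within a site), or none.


run #1 (b=-1, c=3, d=2) records B1=T, B1=F, B2=F, B3=F, B4=F, B5=T, B6=T, B7=E, B8=F, B9=S
run #2 (b=-3, c=-1, d=1) records B1=T, B1=F, B2=F, B3=T, B3=F, B4=T, B6=T, B7=E, B8=T, B9=E
run #3 (b=-3, c=-1, d=2) records B1=T, B1=F, B2=F, B3=F, B4=T, B6=T, B7=E, B8=T, B9=E
run #4 (b=-1, c=5, d=2) records B1=T, B1=F, B2=F, B3=F, B4=F, B5=T, B6=T, B7=E, B8=T, B9=E
run #5 (b=-3, c=4, d=3) records B1=T, B1=F, B2=F, B3=T, B3=F, B4=F, B5=F, B6=F, B7=S, B8=T, B9=E
run #6 (b=-3, c=4, d=1) records B1=T, B1=F, B2=F, B3=T, B3=F, B4=F, B5=T, B6=T, B7=E, B8=T, B9=E
run #7 (b=-2, c=4, d=2) records B1=T, B1=F, B2=F, B3=F, B4=F, B5=T, B6=T, B7=E, B8=T, B9=E
run #8 (b=-3, c=0, d=3) records B1=T, B1=F, B2=F, B3=T, B3=F, B4=F, B5=F, B6=F, B7=S, B8=T, B9=E
union over the pool: B1=T, B1=F, B2=F, B3=T, B3=F, B4=T, B4=F, B5=T, B5=F, B6=T, B6=F, B7=S, B7=E, B8=T, B8=F, B9=S, B9=E
uncovered (1 of 18): B2=T
Answer: B2=T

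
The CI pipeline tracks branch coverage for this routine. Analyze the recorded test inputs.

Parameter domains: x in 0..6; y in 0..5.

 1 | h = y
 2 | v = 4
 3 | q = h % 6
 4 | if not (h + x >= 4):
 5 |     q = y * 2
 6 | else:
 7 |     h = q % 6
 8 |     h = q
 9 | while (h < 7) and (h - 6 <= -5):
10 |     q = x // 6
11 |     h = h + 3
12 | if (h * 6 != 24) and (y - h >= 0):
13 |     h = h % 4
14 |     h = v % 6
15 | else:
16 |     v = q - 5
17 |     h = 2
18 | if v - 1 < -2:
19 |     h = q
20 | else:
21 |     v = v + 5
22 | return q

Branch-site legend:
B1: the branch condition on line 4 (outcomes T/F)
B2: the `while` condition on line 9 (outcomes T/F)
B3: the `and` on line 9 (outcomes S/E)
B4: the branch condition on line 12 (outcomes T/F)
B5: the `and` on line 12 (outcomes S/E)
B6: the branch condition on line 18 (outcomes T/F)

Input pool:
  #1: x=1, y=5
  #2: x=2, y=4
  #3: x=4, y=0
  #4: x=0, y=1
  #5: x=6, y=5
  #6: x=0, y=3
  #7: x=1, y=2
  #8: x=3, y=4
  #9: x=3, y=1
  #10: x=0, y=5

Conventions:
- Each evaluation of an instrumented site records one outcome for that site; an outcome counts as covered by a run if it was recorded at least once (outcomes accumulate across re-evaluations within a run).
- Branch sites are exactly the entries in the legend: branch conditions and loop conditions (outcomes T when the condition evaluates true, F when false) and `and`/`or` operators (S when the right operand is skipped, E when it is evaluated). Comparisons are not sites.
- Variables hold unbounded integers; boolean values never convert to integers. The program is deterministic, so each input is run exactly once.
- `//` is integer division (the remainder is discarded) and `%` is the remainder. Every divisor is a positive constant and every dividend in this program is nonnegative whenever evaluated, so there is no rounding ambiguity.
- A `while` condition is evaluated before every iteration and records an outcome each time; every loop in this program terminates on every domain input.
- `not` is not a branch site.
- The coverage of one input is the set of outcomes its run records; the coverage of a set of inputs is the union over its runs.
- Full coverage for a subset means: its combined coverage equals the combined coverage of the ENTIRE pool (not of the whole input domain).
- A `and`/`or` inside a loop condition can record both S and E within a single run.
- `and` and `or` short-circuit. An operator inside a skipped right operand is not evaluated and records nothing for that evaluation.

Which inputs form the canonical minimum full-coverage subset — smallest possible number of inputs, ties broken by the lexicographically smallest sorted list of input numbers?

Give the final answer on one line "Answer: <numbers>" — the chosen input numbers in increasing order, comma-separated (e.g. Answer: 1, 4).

input #1, x=1, y=5: events B1->F, B3->E, B2->F, B5->E, B4->T, B6->F; outcomes B1=F, B2=F, B3=E, B4=T, B5=E, B6=F
input #2, x=2, y=4: events B1->F, B3->E, B2->F, B5->S, B4->F, B6->F; outcomes B1=F, B2=F, B3=E, B4=F, B5=S, B6=F
input #3, x=4, y=0: events B1->F, B3->E, B2->T, B3->E, B2->F, B5->E, B4->F, B6->T; outcomes B1=F, B2=T, B2=F, B3=E, B4=F, B5=E, B6=T
input #4, x=0, y=1: events B1->T, B3->E, B2->T, B3->E, B2->F, B5->S, B4->F, B6->T; outcomes B1=T, B2=T, B2=F, B3=E, B4=F, B5=S, B6=T
input #5, x=6, y=5: events B1->F, B3->E, B2->F, B5->E, B4->T, B6->F; outcomes B1=F, B2=F, B3=E, B4=T, B5=E, B6=F
input #6, x=0, y=3: events B1->T, B3->E, B2->F, B5->E, B4->T, B6->F; outcomes B1=T, B2=F, B3=E, B4=T, B5=E, B6=F
input #7, x=1, y=2: events B1->T, B3->E, B2->F, B5->E, B4->T, B6->F; outcomes B1=T, B2=F, B3=E, B4=T, B5=E, B6=F
input #8, x=3, y=4: events B1->F, B3->E, B2->F, B5->S, B4->F, B6->F; outcomes B1=F, B2=F, B3=E, B4=F, B5=S, B6=F
input #9, x=3, y=1: events B1->F, B3->E, B2->T, B3->E, B2->F, B5->S, B4->F, B6->T; outcomes B1=F, B2=T, B2=F, B3=E, B4=F, B5=S, B6=T
input #10, x=0, y=5: events B1->F, B3->E, B2->F, B5->E, B4->T, B6->F; outcomes B1=F, B2=F, B3=E, B4=T, B5=E, B6=F
pool-wide coverage (11 outcomes): B1=T, B1=F, B2=T, B2=F, B3=E, B4=T, B4=F, B5=S, B5=E, B6=T, B6=F
no size-1 subset reaches all 11 outcomes (best union: 7/11)
size 2: inputs {1, 4} cover all 11 outcomes, and no lexicographically smaller subset of this size does

Answer: 1, 4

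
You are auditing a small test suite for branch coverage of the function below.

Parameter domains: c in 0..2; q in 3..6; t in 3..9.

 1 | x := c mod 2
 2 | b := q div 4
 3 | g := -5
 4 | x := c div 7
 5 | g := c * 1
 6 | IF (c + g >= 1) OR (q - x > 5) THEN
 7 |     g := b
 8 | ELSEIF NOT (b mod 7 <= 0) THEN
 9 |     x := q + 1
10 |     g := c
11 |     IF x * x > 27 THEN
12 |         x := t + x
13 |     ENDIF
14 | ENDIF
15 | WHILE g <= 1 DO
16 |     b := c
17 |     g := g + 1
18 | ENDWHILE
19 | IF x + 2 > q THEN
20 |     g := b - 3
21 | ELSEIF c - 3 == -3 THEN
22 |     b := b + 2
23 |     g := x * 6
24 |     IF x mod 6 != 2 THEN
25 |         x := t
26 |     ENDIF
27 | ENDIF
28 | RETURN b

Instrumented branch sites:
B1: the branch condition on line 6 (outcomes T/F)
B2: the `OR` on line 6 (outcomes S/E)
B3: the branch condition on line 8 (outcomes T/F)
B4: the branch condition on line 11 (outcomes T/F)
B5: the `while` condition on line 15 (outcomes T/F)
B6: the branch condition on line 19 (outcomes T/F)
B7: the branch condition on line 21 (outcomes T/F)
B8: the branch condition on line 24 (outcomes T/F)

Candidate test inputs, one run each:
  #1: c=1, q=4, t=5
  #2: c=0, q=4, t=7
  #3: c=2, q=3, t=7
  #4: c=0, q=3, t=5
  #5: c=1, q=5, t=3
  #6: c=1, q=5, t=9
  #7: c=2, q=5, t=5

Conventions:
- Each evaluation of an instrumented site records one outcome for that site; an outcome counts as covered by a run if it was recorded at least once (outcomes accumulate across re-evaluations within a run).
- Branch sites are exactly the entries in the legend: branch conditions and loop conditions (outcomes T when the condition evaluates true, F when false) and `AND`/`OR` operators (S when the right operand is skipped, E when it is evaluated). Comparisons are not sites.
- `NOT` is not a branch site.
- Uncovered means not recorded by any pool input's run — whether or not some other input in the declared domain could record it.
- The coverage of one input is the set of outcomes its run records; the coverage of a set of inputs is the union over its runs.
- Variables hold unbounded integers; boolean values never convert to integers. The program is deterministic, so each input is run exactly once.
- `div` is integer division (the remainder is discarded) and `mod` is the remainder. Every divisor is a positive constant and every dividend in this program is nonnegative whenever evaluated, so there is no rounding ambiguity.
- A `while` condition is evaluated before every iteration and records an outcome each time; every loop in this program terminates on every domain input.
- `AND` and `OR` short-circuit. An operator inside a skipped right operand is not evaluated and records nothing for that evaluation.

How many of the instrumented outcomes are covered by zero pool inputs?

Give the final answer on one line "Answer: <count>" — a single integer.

test 1 (c=1, q=4, t=5) fires B2->S, B1->T, B5->T, B5->F, B6->F, B7->F; hits B1=T, B2=S, B5=T, B5=F, B6=F, B7=F
test 2 (c=0, q=4, t=7) fires B2->E, B1->F, B3->T, B4->F, B5->T, B5->T, B5->F, B6->T; hits B1=F, B2=E, B3=T, B4=F, B5=T, B5=F, B6=T
test 3 (c=2, q=3, t=7) fires B2->S, B1->T, B5->T, B5->T, B5->F, B6->F, B7->F; hits B1=T, B2=S, B5=T, B5=F, B6=F, B7=F
test 4 (c=0, q=3, t=5) fires B2->E, B1->F, B3->F, B5->T, B5->T, B5->F, B6->F, B7->T, B8->T; hits B1=F, B2=E, B3=F, B5=T, B5=F, B6=F, B7=T, B8=T
test 5 (c=1, q=5, t=3) fires B2->S, B1->T, B5->T, B5->F, B6->F, B7->F; hits B1=T, B2=S, B5=T, B5=F, B6=F, B7=F
test 6 (c=1, q=5, t=9) fires B2->S, B1->T, B5->T, B5->F, B6->F, B7->F; hits B1=T, B2=S, B5=T, B5=F, B6=F, B7=F
test 7 (c=2, q=5, t=5) fires B2->S, B1->T, B5->T, B5->F, B6->F, B7->F; hits B1=T, B2=S, B5=T, B5=F, B6=F, B7=F
union over the pool: B1=T, B1=F, B2=S, B2=E, B3=T, B3=F, B4=F, B5=T, B5=F, B6=T, B6=F, B7=T, B7=F, B8=T
uncovered (2 of 16): B4=T, B8=F

Answer: 2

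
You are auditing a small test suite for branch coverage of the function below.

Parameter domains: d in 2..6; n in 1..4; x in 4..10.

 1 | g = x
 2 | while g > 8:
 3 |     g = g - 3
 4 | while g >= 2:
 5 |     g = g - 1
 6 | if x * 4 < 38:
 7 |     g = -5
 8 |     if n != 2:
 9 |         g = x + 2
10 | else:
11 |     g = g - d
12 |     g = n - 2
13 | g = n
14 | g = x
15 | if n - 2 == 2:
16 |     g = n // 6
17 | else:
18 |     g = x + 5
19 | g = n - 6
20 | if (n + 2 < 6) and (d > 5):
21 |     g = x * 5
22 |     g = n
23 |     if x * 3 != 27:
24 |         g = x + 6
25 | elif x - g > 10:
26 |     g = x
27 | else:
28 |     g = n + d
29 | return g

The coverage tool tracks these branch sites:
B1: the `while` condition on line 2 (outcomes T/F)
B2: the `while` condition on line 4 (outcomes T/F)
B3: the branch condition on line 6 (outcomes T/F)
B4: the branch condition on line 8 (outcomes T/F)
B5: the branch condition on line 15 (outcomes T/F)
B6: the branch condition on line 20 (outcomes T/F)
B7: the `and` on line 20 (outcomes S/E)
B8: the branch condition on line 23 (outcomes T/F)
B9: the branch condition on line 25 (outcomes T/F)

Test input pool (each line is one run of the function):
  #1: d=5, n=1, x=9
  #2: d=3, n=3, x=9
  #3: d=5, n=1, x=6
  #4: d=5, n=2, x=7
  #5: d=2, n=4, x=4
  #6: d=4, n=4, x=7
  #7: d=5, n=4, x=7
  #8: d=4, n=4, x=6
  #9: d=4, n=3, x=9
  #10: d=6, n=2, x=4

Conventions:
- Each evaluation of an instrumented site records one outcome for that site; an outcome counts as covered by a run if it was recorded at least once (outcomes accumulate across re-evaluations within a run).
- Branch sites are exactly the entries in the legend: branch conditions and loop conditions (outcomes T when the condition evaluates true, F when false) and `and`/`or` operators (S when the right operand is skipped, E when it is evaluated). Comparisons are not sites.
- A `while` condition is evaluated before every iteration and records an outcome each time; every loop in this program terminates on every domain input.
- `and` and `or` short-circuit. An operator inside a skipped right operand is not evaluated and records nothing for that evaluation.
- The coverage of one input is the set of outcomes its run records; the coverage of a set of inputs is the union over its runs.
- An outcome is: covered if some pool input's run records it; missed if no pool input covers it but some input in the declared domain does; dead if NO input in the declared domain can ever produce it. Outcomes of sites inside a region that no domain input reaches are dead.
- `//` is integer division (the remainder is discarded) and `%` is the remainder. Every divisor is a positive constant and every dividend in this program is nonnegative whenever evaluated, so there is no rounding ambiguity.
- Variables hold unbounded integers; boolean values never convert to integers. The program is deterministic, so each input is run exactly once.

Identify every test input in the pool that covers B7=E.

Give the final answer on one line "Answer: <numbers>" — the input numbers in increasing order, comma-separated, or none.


input #1 (d=5, n=1, x=9): covers B7=E
input #2 (d=3, n=3, x=9): covers B7=E
input #3 (d=5, n=1, x=6): covers B7=E
input #4 (d=5, n=2, x=7): covers B7=E
input #5 (d=2, n=4, x=4): misses B7=E
input #6 (d=4, n=4, x=7): misses B7=E
input #7 (d=5, n=4, x=7): misses B7=E
input #8 (d=4, n=4, x=6): misses B7=E
input #9 (d=4, n=3, x=9): covers B7=E
input #10 (d=6, n=2, x=4): covers B7=E
Answer: 1, 2, 3, 4, 9, 10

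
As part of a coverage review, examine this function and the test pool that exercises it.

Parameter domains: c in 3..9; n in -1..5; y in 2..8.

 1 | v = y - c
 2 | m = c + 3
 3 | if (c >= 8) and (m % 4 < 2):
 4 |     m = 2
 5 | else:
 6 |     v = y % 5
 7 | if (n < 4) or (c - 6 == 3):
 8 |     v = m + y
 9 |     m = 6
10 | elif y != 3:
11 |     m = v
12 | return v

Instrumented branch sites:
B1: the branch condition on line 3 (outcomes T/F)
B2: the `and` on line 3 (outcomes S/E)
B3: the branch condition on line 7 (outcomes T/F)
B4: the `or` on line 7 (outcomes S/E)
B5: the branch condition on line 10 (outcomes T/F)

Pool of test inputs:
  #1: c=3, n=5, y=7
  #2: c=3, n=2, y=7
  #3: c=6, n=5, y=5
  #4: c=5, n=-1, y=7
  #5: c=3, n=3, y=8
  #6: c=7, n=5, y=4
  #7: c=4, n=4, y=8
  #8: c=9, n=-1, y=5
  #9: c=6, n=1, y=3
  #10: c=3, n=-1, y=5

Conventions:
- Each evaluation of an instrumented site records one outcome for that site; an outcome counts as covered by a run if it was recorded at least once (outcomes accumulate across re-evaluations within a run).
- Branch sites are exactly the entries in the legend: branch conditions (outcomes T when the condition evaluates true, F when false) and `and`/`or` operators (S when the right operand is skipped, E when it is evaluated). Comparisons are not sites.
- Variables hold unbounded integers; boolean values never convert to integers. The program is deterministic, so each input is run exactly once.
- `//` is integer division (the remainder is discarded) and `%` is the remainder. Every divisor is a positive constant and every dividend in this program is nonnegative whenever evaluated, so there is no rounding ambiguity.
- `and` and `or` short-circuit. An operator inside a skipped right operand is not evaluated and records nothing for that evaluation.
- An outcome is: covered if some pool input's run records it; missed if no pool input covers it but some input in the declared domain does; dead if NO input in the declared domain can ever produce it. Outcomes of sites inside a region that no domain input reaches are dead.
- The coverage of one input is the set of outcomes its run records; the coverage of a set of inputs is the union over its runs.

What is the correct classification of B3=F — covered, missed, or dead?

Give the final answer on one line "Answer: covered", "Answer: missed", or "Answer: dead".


B3=F is recorded by pool input(s) 1, 3, 6, 7 -> covered
Answer: covered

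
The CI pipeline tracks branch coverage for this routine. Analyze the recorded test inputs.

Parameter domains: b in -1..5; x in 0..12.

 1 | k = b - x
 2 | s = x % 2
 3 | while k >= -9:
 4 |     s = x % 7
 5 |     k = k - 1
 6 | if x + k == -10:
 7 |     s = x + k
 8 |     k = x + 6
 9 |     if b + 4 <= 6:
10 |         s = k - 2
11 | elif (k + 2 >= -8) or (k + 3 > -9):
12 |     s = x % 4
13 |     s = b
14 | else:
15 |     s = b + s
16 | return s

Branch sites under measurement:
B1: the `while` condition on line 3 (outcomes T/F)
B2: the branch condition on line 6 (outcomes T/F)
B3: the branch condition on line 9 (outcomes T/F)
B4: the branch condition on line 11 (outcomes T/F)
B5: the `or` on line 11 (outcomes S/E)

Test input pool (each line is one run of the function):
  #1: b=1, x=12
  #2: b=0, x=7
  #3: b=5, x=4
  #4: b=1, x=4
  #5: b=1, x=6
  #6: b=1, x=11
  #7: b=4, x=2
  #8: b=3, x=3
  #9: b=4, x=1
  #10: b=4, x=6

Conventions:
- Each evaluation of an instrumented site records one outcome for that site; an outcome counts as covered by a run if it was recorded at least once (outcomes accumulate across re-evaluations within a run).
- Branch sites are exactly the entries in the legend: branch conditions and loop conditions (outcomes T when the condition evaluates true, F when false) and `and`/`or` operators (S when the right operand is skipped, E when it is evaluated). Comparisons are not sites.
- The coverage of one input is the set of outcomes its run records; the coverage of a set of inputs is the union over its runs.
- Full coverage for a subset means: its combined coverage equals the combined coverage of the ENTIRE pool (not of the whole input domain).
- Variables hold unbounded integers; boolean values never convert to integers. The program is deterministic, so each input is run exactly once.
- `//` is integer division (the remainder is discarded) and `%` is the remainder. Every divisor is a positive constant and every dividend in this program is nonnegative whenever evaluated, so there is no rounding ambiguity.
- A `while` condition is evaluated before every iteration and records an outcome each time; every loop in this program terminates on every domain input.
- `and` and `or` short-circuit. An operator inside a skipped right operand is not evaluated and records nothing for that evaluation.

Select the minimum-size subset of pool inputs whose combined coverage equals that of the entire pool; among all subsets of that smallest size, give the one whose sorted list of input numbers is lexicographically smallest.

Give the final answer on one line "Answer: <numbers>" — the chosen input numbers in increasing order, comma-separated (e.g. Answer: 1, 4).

#1 (b=1, x=12) -> covered: B1=F, B2=F, B4=T, B5=E
#2 (b=0, x=7) -> covered: B1=T, B1=F, B2=F, B4=T, B5=S
#3 (b=5, x=4) -> covered: B1=T, B1=F, B2=F, B4=T, B5=S
#4 (b=1, x=4) -> covered: B1=T, B1=F, B2=F, B4=T, B5=S
#5 (b=1, x=6) -> covered: B1=T, B1=F, B2=F, B4=T, B5=S
#6 (b=1, x=11) -> covered: B1=F, B2=F, B4=T, B5=S
#7 (b=4, x=2) -> covered: B1=T, B1=F, B2=F, B4=T, B5=S
#8 (b=3, x=3) -> covered: B1=T, B1=F, B2=F, B4=T, B5=S
#9 (b=4, x=1) -> covered: B1=T, B1=F, B2=F, B4=T, B5=S
#10 (b=4, x=6) -> covered: B1=T, B1=F, B2=F, B4=T, B5=S
pool-wide coverage (6 outcomes): B1=T, B1=F, B2=F, B4=T, B5=S, B5=E
every size-1 subset falls short of the 6 outcomes (best: 5/6)
size 2: inputs {1, 2} cover all 6 outcomes, and no lexicographically smaller subset of this size does

Answer: 1, 2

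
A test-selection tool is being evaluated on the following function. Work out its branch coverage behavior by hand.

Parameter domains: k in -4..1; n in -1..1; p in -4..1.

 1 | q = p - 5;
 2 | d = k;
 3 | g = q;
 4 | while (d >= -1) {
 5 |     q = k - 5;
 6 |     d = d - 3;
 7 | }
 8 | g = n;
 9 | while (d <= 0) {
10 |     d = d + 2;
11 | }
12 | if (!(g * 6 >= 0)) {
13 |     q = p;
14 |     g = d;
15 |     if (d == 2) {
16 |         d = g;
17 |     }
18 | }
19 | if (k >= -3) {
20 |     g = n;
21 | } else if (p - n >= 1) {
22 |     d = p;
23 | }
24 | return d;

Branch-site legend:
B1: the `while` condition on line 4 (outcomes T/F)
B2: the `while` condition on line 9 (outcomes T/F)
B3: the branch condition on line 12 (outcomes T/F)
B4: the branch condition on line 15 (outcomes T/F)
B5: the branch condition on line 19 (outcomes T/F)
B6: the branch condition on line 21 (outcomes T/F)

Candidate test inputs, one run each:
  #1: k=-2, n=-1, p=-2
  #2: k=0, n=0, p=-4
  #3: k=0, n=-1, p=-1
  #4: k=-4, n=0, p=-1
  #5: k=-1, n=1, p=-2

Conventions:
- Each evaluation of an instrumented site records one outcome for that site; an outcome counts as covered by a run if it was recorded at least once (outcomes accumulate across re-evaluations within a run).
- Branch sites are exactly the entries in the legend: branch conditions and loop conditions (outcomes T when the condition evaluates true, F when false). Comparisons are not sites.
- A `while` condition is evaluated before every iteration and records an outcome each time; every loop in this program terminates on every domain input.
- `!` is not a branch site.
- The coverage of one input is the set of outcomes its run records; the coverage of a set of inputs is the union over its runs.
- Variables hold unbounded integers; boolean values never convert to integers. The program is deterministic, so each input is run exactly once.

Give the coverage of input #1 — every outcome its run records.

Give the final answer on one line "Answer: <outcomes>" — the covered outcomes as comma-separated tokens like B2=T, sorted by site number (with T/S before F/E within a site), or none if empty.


Tracing the run of input #1 (k=-2, n=-1, p=-2):
  B1->F, B2->T, B2->T, B2->F, B3->T, B4->T, B5->T
distinct outcomes covered: B1=F, B2=T, B2=F, B3=T, B4=T, B5=T
Answer: B1=F, B2=T, B2=F, B3=T, B4=T, B5=T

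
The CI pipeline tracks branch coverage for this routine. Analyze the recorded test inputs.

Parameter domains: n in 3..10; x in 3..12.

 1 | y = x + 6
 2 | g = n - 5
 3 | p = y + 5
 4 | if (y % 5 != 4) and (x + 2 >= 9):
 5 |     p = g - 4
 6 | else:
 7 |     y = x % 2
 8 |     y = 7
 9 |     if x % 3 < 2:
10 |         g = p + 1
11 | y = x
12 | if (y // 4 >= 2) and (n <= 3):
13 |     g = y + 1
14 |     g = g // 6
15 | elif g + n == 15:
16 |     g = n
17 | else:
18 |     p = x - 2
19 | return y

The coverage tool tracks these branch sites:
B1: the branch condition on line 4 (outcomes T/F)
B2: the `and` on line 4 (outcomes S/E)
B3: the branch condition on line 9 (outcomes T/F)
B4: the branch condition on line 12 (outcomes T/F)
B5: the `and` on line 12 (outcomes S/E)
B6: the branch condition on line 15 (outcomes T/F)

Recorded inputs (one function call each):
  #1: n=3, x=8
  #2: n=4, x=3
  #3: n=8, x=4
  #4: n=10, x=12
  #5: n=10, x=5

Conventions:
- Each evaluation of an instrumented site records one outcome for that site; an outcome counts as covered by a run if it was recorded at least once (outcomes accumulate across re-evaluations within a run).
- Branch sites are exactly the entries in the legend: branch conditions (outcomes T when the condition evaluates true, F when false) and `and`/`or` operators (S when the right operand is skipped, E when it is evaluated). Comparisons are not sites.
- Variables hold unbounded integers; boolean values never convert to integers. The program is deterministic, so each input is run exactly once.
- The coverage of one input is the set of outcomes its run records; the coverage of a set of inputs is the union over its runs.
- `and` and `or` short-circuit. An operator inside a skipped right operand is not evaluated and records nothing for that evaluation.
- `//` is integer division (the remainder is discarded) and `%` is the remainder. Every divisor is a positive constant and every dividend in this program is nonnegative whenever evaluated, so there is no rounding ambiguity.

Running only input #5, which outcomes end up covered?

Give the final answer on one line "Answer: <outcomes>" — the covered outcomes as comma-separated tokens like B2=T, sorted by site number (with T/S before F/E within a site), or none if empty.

Running input #5 (n=10, x=5), event by event:
  B2->E, B1->F, B3->F, B5->S, B4->F, B6->T
distinct outcomes covered: B1=F, B2=E, B3=F, B4=F, B5=S, B6=T

Answer: B1=F, B2=E, B3=F, B4=F, B5=S, B6=T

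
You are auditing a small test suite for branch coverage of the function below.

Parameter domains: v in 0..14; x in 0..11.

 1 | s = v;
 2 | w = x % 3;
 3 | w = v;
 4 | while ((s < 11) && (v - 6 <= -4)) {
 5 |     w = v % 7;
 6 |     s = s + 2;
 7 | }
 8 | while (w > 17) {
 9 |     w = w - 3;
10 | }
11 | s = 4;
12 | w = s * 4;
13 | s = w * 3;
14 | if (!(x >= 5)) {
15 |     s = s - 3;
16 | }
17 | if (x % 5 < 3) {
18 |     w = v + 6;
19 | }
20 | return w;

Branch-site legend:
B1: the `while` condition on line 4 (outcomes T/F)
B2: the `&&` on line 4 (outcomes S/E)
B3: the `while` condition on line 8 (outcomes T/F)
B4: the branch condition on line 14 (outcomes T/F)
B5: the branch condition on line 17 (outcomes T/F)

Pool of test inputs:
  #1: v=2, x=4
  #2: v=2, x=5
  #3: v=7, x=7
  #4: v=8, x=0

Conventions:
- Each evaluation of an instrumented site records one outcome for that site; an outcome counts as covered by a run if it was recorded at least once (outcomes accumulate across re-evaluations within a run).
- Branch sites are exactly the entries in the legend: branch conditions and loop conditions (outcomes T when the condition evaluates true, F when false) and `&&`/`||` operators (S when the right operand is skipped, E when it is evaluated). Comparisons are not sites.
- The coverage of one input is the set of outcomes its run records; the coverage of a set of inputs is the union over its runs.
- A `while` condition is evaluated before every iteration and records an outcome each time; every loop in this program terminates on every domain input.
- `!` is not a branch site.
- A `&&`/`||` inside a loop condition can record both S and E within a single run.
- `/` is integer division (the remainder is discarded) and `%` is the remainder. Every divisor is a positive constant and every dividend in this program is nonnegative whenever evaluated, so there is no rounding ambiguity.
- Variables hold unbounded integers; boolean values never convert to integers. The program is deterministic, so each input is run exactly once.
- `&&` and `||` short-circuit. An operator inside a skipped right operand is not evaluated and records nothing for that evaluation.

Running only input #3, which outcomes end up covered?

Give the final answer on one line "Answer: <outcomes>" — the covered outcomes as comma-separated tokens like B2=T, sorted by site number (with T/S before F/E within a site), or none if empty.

Tracing the run of input #3 (v=7, x=7):
  B2->E, B1->F, B3->F, B4->F, B5->T
collecting distinct outcomes: B1=F, B2=E, B3=F, B4=F, B5=T

Answer: B1=F, B2=E, B3=F, B4=F, B5=T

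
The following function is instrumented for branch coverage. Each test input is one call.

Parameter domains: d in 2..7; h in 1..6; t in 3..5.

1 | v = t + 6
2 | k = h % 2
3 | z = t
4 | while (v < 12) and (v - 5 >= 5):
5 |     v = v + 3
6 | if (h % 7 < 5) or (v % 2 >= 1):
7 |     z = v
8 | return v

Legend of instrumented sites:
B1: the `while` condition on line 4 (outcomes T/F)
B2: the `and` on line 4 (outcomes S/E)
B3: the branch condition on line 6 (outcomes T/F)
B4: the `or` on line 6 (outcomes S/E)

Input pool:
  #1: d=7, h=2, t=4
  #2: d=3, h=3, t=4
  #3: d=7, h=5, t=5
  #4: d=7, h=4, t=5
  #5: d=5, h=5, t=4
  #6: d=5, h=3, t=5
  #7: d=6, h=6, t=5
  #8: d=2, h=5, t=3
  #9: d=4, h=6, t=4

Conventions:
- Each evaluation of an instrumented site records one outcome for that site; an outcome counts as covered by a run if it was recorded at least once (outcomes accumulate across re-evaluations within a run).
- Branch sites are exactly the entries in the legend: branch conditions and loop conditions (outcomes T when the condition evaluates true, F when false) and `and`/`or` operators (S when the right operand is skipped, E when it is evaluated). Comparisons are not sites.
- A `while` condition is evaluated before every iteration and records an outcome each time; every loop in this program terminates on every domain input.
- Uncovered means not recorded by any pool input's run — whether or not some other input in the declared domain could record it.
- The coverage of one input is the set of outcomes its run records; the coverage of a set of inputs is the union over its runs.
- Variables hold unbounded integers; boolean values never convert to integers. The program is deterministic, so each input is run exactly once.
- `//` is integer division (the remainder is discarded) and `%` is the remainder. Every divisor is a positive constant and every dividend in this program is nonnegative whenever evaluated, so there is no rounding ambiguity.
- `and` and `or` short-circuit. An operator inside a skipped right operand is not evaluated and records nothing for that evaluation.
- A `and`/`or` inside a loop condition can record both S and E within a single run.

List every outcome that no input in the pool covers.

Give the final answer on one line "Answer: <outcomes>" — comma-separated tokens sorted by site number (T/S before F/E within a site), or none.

test 1 (d=7, h=2, t=4) hits B1=T, B1=F, B2=S, B2=E, B3=T, B4=S
test 2 (d=3, h=3, t=4) hits B1=T, B1=F, B2=S, B2=E, B3=T, B4=S
test 3 (d=7, h=5, t=5) hits B1=T, B1=F, B2=S, B2=E, B3=F, B4=E
test 4 (d=7, h=4, t=5) hits B1=T, B1=F, B2=S, B2=E, B3=T, B4=S
test 5 (d=5, h=5, t=4) hits B1=T, B1=F, B2=S, B2=E, B3=T, B4=E
test 6 (d=5, h=3, t=5) hits B1=T, B1=F, B2=S, B2=E, B3=T, B4=S
test 7 (d=6, h=6, t=5) hits B1=T, B1=F, B2=S, B2=E, B3=F, B4=E
test 8 (d=2, h=5, t=3) hits B1=F, B2=E, B3=T, B4=E
test 9 (d=4, h=6, t=4) hits B1=T, B1=F, B2=S, B2=E, B3=T, B4=E
union over the pool: B1=T, B1=F, B2=S, B2=E, B3=T, B3=F, B4=S, B4=E
uncovered (0 of 8): none

Answer: none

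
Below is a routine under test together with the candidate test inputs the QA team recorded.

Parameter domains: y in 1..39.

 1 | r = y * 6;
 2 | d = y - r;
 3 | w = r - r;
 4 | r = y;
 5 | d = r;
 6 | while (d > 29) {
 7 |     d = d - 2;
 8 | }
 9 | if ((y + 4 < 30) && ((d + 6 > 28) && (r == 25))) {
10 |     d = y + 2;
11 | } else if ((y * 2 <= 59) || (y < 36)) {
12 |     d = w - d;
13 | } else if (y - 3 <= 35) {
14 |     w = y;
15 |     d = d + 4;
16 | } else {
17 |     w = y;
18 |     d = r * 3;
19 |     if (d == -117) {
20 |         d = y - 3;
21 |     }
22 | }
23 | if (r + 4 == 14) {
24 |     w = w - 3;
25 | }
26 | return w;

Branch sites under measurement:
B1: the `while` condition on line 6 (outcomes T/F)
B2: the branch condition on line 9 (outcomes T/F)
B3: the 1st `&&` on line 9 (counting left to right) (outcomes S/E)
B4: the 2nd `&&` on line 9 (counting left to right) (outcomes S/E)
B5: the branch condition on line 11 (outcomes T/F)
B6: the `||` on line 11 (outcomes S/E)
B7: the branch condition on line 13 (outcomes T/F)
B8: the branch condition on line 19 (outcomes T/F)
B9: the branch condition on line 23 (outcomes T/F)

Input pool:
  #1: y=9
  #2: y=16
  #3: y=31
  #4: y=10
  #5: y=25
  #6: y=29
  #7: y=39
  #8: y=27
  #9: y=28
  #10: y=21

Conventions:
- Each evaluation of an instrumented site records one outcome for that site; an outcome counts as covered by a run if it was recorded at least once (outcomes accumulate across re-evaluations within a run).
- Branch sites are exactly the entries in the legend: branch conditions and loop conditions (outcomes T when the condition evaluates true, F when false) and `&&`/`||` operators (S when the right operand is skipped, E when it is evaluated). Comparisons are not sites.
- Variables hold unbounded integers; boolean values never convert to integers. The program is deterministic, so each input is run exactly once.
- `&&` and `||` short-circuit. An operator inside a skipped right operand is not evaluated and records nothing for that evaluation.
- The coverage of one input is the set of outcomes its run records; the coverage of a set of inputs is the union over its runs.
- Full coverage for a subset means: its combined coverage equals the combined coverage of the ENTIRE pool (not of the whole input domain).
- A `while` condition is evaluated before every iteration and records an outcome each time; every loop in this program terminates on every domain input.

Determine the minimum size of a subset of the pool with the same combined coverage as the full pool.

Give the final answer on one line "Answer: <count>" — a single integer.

input #1 (y=9): events B1->F, B3->E, B4->S, B2->F, B6->S, B5->T, B9->F; covers B1=F, B2=F, B3=E, B4=S, B5=T, B6=S, B9=F
input #2 (y=16): events B1->F, B3->E, B4->S, B2->F, B6->S, B5->T, B9->F; covers B1=F, B2=F, B3=E, B4=S, B5=T, B6=S, B9=F
input #3 (y=31): events B1->T, B1->F, B3->S, B2->F, B6->E, B5->T, B9->F; covers B1=T, B1=F, B2=F, B3=S, B5=T, B6=E, B9=F
input #4 (y=10): events B1->F, B3->E, B4->S, B2->F, B6->S, B5->T, B9->T; covers B1=F, B2=F, B3=E, B4=S, B5=T, B6=S, B9=T
input #5 (y=25): events B1->F, B3->E, B4->E, B2->T, B9->F; covers B1=F, B2=T, B3=E, B4=E, B9=F
input #6 (y=29): events B1->F, B3->S, B2->F, B6->S, B5->T, B9->F; covers B1=F, B2=F, B3=S, B5=T, B6=S, B9=F
input #7 (y=39): events B1->T, B1->T, B1->T, B1->T, B1->T, B1->F, B3->S, B2->F, B6->E, B5->F, B7->F, B8->F, B9->F; covers B1=T, B1=F, B2=F, B3=S, B5=F, B6=E, B7=F, B8=F, B9=F
input #8 (y=27): events B1->F, B3->S, B2->F, B6->S, B5->T, B9->F; covers B1=F, B2=F, B3=S, B5=T, B6=S, B9=F
input #9 (y=28): events B1->F, B3->S, B2->F, B6->S, B5->T, B9->F; covers B1=F, B2=F, B3=S, B5=T, B6=S, B9=F
input #10 (y=21): events B1->F, B3->E, B4->S, B2->F, B6->S, B5->T, B9->F; covers B1=F, B2=F, B3=E, B4=S, B5=T, B6=S, B9=F
union over all inputs: B1=T, B1=F, B2=T, B2=F, B3=S, B3=E, B4=S, B4=E, B5=T, B5=F, B6=S, B6=E, B7=F, B8=F, B9=T, B9=F (16 outcomes)
size 1 is not enough: best union over all size-1 subsets is 9/16
size 2 is not enough: best union over all size-2 subsets is 14/16
size 3: inputs {4, 5, 7} cover all 16 outcomes, and no lexicographically smaller subset of this size does

Answer: 3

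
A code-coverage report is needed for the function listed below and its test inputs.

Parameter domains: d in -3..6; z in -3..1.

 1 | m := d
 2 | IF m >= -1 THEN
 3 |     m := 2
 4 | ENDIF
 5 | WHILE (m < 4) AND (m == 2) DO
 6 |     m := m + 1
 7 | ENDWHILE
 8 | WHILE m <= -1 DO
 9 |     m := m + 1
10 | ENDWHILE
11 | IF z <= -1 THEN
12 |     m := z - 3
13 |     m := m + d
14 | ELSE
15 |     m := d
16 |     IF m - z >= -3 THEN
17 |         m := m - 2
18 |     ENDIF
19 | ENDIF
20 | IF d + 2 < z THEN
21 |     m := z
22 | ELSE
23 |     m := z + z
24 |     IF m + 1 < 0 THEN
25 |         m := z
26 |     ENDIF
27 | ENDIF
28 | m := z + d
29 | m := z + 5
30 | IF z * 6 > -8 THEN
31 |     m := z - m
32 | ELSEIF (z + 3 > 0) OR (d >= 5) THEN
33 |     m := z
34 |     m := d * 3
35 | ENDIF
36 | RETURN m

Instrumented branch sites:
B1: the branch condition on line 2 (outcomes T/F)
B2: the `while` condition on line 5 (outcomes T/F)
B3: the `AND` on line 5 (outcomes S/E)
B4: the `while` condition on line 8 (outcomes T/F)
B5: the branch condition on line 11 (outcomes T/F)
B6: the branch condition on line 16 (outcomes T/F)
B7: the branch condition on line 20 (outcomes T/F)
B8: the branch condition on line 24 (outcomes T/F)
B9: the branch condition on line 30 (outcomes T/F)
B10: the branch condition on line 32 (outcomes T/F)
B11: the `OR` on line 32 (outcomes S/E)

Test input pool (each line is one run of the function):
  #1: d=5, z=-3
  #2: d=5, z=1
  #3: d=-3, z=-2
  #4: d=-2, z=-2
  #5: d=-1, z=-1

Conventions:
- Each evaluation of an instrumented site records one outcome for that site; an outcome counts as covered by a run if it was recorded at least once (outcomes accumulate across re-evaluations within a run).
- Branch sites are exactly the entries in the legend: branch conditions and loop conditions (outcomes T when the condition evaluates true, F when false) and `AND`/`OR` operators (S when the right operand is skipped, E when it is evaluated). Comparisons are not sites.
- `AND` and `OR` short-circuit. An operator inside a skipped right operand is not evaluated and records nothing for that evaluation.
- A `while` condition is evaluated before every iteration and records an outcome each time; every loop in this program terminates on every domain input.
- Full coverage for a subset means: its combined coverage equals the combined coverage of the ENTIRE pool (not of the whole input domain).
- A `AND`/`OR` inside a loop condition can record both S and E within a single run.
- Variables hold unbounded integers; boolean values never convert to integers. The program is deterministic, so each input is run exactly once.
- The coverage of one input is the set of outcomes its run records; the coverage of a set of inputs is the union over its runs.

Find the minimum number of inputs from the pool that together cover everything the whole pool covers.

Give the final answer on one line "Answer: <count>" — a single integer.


#1 (d=5, z=-3) -> covered: B1=T, B2=T, B2=F, B3=E, B4=F, B5=T, B7=F, B8=T, B9=F, B10=T, B11=E
#2 (d=5, z=1) -> covered: B1=T, B2=T, B2=F, B3=E, B4=F, B5=F, B6=T, B7=F, B8=F, B9=T
#3 (d=-3, z=-2) -> covered: B1=F, B2=F, B3=E, B4=T, B4=F, B5=T, B7=F, B8=T, B9=F, B10=T, B11=S
#4 (d=-2, z=-2) -> covered: B1=F, B2=F, B3=E, B4=T, B4=F, B5=T, B7=F, B8=T, B9=F, B10=T, B11=S
#5 (d=-1, z=-1) -> covered: B1=T, B2=T, B2=F, B3=E, B4=F, B5=T, B7=F, B8=T, B9=T
union over all inputs: B1=T, B1=F, B2=T, B2=F, B3=E, B4=T, B4=F, B5=T, B5=F, B6=T, B7=F, B8=T, B8=F, B9=T, B9=F, B10=T, B11=S, B11=E (18 outcomes)
size 1 is not enough: best union over all size-1 subsets is 11/18
size 2 is not enough: best union over all size-2 subsets is 17/18
size 3: inputs {1, 2, 3} cover all 18 outcomes, and no lexicographically smaller subset of this size does
Answer: 3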